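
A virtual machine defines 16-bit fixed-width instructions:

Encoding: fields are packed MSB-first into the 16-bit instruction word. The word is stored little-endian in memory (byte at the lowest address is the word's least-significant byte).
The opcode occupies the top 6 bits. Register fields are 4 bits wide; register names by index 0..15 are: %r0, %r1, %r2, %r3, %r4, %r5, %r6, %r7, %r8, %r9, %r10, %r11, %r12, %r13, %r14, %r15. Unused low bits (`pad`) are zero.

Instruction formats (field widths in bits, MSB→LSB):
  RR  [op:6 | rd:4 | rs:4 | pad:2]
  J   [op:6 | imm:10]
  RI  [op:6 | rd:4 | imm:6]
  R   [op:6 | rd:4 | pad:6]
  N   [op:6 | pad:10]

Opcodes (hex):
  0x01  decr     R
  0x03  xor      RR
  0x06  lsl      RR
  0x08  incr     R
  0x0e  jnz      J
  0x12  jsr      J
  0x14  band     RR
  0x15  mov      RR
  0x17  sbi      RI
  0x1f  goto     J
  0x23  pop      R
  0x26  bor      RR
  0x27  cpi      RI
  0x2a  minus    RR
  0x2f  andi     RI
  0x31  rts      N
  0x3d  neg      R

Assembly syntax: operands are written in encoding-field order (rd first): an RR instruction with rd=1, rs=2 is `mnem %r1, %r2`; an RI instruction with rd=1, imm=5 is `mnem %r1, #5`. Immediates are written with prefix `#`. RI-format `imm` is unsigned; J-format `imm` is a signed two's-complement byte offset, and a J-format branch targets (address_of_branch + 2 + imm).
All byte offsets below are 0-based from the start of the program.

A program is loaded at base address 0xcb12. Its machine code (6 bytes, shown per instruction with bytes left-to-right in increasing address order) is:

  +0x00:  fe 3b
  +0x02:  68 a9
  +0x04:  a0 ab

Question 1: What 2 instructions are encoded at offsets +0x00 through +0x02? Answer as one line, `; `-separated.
+0x00: fe 3b ⇒ word 0x3bfe (little)
  op=0x3bfe>>10=0xe ⇒ jnz (J)
  imm: (w>>0)&0x3ff=0x3fe (s10→-2) → #-2
+0x02: 68 a9 ⇒ word 0xa968 (little)
  op=0xa968>>10=0x2a ⇒ minus (RR)
  rd: (w>>6)&0xf=0x5 → %r5
  rs: (w>>2)&0xf=0xa → %r10

jnz #-2; minus %r5, %r10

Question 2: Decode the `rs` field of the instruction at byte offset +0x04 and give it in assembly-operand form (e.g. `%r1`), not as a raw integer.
+0x04: a0 ab ⇒ word 0xaba0 (little)
  op=0xaba0>>10=0x2a ⇒ minus (RR)
  rd@[9:6]=0xe ⇒ %r14
  rs@[5:2]=0x8 ⇒ %r8

%r8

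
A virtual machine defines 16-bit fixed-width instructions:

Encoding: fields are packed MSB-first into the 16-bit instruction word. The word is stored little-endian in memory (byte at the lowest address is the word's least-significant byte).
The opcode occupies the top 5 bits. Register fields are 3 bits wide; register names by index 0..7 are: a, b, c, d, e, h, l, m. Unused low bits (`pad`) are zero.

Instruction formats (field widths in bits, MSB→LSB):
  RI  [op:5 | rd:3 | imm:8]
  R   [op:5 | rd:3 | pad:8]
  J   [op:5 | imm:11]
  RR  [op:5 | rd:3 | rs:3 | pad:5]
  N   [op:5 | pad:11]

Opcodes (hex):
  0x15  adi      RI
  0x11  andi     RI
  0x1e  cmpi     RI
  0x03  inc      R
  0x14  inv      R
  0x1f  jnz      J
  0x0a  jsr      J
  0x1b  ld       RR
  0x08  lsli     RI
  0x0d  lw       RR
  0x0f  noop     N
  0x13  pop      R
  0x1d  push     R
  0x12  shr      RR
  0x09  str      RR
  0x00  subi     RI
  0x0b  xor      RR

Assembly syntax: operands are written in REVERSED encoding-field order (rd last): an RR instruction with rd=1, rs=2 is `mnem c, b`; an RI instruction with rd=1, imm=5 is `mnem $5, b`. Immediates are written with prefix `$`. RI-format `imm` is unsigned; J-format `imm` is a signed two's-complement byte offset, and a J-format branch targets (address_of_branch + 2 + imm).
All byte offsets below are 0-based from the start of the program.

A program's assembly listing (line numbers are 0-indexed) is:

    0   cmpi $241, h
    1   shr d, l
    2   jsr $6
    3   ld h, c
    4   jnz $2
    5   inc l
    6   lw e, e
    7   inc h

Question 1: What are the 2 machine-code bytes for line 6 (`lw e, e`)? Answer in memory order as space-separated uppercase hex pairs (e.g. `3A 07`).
6. lw fields op=0xd:5|rd=4:3|rs=4:3|pad=0:5 → word 6c80h → 80 6c

80 6C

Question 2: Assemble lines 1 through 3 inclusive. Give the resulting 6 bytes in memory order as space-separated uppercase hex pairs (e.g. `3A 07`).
60 96 06 50 A0 DA

1. shr fields op=0x12:5|rd=6:3|rs=3:3|pad=0:5 → word 9660h → 60 96
2. jsr fields op=0xa:5|imm=6:11 → word 5006h → 06 50
3. ld fields op=0x1b:5|rd=2:3|rs=5:3|pad=0:5 → word daa0h → a0 da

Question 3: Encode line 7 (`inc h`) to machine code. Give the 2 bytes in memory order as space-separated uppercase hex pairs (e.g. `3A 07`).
00 1D

line 7 (inc): pack op=0x3:5|rd=5:3|pad=0:8 = 0x1d00; little→ 00 1d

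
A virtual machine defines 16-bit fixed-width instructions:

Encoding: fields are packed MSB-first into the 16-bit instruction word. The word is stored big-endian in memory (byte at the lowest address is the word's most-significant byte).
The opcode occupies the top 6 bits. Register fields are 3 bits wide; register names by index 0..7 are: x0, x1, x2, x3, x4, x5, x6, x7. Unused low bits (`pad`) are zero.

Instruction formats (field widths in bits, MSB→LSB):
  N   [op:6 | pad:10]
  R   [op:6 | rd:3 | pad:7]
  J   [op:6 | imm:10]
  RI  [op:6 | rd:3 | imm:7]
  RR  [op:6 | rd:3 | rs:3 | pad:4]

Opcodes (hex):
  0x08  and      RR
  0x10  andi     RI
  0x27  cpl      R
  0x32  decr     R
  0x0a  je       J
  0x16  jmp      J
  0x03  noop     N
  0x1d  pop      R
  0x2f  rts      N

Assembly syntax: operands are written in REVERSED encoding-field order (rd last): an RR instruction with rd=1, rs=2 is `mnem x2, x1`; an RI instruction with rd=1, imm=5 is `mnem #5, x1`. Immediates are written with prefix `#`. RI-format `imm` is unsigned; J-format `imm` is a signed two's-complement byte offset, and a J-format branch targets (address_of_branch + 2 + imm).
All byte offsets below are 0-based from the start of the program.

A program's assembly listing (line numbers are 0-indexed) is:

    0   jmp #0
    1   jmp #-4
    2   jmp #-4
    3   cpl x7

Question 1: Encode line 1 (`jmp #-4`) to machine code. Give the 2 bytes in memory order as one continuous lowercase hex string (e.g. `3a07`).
5bfc

line 1 (jmp): pack op=0x16:6|imm=-4:10 = 0x5bfc; big→ 5b fc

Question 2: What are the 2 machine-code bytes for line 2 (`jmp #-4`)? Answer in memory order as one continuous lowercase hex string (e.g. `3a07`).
5bfc

line 2 (jmp): pack op=0x16:6|imm=-4:10 = 0x5bfc; big→ 5b fc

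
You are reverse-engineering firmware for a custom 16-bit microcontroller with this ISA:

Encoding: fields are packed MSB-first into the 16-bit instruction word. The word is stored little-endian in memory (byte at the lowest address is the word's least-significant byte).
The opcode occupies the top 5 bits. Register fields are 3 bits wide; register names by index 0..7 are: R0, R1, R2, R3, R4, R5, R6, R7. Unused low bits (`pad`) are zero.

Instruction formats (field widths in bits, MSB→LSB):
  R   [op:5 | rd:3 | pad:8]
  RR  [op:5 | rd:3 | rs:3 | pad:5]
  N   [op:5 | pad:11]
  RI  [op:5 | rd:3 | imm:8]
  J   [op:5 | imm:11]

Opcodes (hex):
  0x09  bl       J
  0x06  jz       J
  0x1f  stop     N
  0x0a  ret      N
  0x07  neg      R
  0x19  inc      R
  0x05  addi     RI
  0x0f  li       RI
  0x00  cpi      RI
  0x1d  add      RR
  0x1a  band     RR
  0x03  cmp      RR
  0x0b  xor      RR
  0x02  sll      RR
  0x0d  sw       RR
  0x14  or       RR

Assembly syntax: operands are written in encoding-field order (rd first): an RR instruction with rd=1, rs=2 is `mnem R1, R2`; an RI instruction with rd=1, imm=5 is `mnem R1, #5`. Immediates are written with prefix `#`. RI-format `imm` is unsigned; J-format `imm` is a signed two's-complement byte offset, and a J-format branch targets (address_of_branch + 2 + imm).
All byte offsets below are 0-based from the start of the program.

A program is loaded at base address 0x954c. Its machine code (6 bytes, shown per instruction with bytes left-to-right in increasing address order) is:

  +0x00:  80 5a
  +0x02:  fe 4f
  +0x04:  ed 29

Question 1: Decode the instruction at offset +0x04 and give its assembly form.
addi R1, #237

@+04  little-endian(ed 29) = 0x29ed
  op=0x29ed>>11=0x5 ⇒ addi (RI)
  rd@[10:8]=0x1 ⇒ R1
  imm@[7:0]=0xed ⇒ #237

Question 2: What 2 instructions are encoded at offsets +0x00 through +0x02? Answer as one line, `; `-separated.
xor R2, R4; bl #-2

+0x00: 80 5a ⇒ word 0x5a80 (little)
  op=0x5a80>>11=0xb ⇒ xor (RR)
  rd@[10:8]=0x2 ⇒ R2
  rs@[7:5]=0x4 ⇒ R4
+0x02: fe 4f ⇒ word 0x4ffe (little)
  op=0x4ffe>>11=0x9 ⇒ bl (J)
  imm@[10:0]=0x7fe (s11→-2) ⇒ #-2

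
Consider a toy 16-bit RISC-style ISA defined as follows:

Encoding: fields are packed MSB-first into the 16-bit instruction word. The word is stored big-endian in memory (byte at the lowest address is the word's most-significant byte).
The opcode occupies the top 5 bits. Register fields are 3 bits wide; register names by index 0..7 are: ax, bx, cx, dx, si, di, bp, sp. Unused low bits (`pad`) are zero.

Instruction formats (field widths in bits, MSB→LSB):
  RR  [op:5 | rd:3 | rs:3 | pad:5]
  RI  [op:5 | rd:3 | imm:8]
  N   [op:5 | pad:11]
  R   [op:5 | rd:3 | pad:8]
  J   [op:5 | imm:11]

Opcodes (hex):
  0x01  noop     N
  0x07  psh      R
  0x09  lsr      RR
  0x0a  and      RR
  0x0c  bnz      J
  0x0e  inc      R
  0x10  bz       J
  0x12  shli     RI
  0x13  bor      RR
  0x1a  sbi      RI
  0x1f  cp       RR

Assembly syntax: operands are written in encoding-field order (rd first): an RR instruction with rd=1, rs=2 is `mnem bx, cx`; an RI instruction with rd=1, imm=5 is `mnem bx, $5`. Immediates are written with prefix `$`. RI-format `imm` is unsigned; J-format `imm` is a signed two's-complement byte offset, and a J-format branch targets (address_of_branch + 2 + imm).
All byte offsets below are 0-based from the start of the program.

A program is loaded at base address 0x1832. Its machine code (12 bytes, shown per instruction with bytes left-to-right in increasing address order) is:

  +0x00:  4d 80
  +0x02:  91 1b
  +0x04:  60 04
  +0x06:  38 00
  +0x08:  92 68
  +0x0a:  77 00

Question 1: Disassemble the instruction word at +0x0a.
+0x0a: 77 00 ⇒ word 0x7700 (big)
  op=0x7700>>11=0xe ⇒ inc (R)
  rd@[10:8]=0x7 ⇒ sp

inc sp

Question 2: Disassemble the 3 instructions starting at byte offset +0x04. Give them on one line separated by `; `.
+0x04: 60 04 ⇒ word 0x6004 (big)
  opcode bits[15:11]=0xc: bnz/J
  imm: (w>>0)&0x7ff=0x4 → $4
+0x06: 38 00 ⇒ word 0x3800 (big)
  opcode bits[15:11]=0x7: psh/R
  rd: (w>>8)&0x7=0x0 → ax
+0x08: 92 68 ⇒ word 0x9268 (big)
  opcode bits[15:11]=0x12: shli/RI
  rd: (w>>8)&0x7=0x2 → cx
  imm: (w>>0)&0xff=0x68 → $104

bnz $4; psh ax; shli cx, $104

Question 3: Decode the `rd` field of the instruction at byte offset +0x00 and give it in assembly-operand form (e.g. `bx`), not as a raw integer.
di

@+00  big-endian(4d 80) = 0x4d80
  top 5b → 0x9 → lsr [RR]
  rd@[10:8]=0x5 ⇒ di
  rs@[7:5]=0x4 ⇒ si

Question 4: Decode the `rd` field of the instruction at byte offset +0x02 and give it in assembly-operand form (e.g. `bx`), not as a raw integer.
@+02  big-endian(91 1b) = 0x911b
  opcode bits[15:11]=0x12: shli/RI
  rd@[10:8]=0x1 ⇒ bx
  imm@[7:0]=0x1b ⇒ $27

bx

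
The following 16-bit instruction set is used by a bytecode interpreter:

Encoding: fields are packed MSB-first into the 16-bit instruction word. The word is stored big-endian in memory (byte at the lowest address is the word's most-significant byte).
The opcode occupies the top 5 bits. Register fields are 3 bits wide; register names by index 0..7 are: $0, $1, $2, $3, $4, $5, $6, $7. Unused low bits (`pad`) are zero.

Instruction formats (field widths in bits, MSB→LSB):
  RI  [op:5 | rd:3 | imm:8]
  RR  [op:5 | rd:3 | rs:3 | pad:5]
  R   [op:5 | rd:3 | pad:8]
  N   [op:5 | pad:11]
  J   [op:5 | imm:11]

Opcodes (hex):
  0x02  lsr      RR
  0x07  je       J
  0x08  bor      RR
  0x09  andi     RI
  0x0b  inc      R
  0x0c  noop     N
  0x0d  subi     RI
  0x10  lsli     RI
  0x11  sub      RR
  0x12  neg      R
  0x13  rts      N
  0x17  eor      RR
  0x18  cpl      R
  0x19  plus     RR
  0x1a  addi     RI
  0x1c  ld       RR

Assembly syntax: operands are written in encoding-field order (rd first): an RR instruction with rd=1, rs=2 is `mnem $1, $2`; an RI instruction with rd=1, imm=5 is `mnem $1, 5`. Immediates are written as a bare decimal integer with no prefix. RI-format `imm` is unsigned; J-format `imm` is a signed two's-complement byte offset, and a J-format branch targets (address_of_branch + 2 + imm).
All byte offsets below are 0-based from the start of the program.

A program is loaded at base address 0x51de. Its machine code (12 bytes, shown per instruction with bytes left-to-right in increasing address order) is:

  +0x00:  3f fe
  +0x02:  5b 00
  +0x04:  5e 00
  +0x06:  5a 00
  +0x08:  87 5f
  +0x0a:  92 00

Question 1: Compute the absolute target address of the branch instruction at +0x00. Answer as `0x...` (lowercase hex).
0x51de

off 0x00: read 3f fe as big → 0x3ffe
  top 5b → 0x7 → je [J]
  imm: (w>>0)&0x7ff=0x7fe (s11→-2) → -2
  target = base 0x51de + off 0x00 + 2 + imm -2 = 0x51de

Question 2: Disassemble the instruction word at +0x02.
@+02  big-endian(5b 00) = 0x5b00
  top 5b → 0xb → inc [R]
  rd@[10:8]=0x3 ⇒ $3

inc $3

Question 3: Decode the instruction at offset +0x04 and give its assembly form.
inc $6

@+04  big-endian(5e 00) = 0x5e00
  op=0x5e00>>11=0xb ⇒ inc (R)
  rd@[10:8]=0x6 ⇒ $6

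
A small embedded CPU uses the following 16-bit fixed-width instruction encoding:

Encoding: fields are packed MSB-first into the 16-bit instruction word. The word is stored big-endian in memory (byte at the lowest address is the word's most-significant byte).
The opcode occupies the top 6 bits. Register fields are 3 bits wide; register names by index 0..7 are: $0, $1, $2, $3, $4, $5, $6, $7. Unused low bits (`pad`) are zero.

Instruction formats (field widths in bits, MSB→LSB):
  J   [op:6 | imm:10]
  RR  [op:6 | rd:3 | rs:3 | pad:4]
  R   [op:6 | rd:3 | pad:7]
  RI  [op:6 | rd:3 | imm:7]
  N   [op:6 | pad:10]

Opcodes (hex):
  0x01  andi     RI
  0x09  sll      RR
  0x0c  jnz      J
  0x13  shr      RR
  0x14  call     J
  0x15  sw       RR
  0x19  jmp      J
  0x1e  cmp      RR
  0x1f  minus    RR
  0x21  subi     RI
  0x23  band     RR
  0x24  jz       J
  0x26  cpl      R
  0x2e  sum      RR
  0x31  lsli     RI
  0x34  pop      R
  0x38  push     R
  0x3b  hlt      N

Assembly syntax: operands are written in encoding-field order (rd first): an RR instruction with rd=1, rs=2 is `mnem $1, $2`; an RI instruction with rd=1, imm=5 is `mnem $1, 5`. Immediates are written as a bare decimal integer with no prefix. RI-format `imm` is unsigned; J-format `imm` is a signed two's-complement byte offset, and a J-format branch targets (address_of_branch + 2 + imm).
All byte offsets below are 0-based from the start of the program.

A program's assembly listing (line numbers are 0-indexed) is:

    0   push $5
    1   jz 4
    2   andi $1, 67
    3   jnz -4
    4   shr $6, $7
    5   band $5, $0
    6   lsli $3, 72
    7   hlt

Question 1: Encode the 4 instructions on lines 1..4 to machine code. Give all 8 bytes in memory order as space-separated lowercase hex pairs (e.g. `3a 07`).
90 04 04 c3 33 fc 4f 70

line 1 (jz): pack op=0x24:6|imm=4:10 = 0x9004; big→ 90 04
line 2 (andi): pack op=0x1:6|rd=1:3|imm=67:7 = 0x04c3; big→ 04 c3
line 3 (jnz): pack op=0xc:6|imm=-4:10 = 0x33fc; big→ 33 fc
line 4 (shr): pack op=0x13:6|rd=6:3|rs=7:3|pad=0:4 = 0x4f70; big→ 4f 70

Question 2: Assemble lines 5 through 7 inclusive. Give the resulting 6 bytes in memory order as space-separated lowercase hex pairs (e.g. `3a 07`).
line 5 (band): pack op=0x23:6|rd=5:3|rs=0:3|pad=0:4 = 0x8e80; big→ 8e 80
line 6 (lsli): pack op=0x31:6|rd=3:3|imm=72:7 = 0xc5c8; big→ c5 c8
line 7 (hlt): pack op=0x3b:6|pad=0:10 = 0xec00; big→ ec 00

8e 80 c5 c8 ec 00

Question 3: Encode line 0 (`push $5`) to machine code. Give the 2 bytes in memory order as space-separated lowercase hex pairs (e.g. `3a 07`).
e2 80

L0: push op=0x38:6|rd=5:3|pad=0:7 ⇒ 0xe280 ⇒ big e2 80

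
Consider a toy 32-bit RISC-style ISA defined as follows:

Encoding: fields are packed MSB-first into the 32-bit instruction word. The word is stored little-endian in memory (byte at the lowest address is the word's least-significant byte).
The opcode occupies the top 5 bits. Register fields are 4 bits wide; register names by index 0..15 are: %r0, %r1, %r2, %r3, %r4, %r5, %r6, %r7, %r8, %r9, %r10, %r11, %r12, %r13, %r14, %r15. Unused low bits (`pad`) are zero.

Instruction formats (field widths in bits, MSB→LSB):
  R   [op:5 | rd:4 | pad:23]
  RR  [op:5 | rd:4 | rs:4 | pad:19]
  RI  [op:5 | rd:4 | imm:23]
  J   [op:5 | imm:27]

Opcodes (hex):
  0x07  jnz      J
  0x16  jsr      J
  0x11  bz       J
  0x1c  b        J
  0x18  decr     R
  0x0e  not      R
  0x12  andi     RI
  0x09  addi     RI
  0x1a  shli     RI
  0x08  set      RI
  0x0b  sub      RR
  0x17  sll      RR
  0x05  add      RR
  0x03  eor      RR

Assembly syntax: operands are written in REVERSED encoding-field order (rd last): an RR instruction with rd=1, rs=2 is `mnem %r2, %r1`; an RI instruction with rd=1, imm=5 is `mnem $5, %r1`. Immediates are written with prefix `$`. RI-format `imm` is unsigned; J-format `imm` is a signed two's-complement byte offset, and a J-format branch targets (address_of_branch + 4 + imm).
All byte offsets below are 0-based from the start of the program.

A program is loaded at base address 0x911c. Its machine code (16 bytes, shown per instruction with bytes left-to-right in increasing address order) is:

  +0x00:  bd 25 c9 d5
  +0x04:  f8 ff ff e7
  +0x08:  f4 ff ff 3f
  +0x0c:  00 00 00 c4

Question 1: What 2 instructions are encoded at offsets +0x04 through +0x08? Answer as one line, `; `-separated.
@+04  little-endian(f8 ff ff e7) = 0xe7fffff8
  top 5b → 0x1c → b [J]
  [26:0] imm=134217720 (s27→-8) = $-8
@+08  little-endian(f4 ff ff 3f) = 0x3ffffff4
  top 5b → 0x7 → jnz [J]
  [26:0] imm=134217716 (s27→-12) = $-12

b $-8; jnz $-12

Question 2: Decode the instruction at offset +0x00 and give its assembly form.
off 0x00: read bd 25 c9 d5 as little → 0xd5c925bd
  opcode bits[31:27]=0x1a: shli/RI
  rd: (w>>23)&0xf=0xb → %r11
  imm: (w>>0)&0x7fffff=0x4925bd → $4793789

shli $4793789, %r11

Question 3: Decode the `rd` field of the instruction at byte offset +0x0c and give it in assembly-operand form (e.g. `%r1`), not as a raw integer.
[0c] 00 00 00 c4 → 0xc4000000
  top 5b → 0x18 → decr [R]
  rd: (w>>23)&0xf=0x8 → %r8

%r8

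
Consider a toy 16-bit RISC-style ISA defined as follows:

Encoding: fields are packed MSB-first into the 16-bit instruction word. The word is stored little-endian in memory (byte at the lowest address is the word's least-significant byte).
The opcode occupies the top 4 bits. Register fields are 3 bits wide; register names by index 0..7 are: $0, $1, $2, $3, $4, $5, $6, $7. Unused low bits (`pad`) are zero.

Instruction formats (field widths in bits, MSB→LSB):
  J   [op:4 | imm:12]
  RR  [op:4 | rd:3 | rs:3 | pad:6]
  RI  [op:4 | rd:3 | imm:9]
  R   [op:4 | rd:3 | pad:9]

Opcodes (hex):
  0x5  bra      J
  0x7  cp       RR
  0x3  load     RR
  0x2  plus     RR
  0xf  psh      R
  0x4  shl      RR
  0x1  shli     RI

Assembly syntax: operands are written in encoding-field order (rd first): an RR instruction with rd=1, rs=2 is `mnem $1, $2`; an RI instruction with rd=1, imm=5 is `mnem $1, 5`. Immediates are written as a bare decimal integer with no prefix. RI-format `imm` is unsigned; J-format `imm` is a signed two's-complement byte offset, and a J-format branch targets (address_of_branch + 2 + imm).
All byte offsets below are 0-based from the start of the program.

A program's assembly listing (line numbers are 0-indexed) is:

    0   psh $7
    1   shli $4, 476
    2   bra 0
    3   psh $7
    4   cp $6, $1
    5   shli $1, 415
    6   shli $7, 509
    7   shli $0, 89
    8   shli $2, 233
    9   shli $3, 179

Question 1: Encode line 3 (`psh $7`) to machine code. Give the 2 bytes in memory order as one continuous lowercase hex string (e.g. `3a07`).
00fe

3. psh fields op=0xf:4|rd=7:3|pad=0:9 → word fe00h → 00 fe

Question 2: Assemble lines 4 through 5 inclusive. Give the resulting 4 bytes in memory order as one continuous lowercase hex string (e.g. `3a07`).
407c9f13

L4: cp op=0x7:4|rd=6:3|rs=1:3|pad=0:6 ⇒ 0x7c40 ⇒ little 40 7c
L5: shli op=0x1:4|rd=1:3|imm=415:9 ⇒ 0x139f ⇒ little 9f 13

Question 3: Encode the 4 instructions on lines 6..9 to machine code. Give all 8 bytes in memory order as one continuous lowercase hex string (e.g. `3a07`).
line 6 (shli): pack op=0x1:4|rd=7:3|imm=509:9 = 0x1ffd; little→ fd 1f
line 7 (shli): pack op=0x1:4|rd=0:3|imm=89:9 = 0x1059; little→ 59 10
line 8 (shli): pack op=0x1:4|rd=2:3|imm=233:9 = 0x14e9; little→ e9 14
line 9 (shli): pack op=0x1:4|rd=3:3|imm=179:9 = 0x16b3; little→ b3 16

fd1f5910e914b316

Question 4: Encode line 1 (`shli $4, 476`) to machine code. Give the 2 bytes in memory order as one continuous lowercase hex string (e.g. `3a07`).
line 1 (shli): pack op=0x1:4|rd=4:3|imm=476:9 = 0x19dc; little→ dc 19

dc19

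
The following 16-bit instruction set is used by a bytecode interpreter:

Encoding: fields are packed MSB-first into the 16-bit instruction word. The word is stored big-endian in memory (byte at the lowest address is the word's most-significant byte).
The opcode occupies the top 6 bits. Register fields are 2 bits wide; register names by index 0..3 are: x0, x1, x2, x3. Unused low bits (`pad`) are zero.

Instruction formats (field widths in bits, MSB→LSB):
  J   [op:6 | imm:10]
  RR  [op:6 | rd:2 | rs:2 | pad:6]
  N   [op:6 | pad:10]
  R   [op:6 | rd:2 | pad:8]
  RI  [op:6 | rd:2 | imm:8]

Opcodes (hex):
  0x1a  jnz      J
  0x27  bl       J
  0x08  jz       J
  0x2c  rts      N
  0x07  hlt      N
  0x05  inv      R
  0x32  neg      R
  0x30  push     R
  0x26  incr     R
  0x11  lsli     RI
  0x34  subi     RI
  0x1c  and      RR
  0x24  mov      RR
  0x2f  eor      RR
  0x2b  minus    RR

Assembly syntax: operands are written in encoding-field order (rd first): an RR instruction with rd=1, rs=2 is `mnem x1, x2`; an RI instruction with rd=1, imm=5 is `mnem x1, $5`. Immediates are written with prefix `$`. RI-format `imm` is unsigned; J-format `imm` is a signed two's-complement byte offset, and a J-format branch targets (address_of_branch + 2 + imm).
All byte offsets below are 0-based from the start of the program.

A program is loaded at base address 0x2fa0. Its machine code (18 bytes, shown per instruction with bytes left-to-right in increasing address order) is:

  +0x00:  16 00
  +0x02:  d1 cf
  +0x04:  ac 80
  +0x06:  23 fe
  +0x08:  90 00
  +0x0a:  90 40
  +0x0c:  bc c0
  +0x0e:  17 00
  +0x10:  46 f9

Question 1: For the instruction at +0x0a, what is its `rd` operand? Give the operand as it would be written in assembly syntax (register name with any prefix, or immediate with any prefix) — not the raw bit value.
@+0a  big-endian(90 40) = 0x9040
  op=0x9040>>10=0x24 ⇒ mov (RR)
  rd: (w>>8)&0x3=0x0 → x0
  rs: (w>>6)&0x3=0x1 → x1

x0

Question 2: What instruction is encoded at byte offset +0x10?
lsli x2, $249

@+10  big-endian(46 f9) = 0x46f9
  top 6b → 0x11 → lsli [RI]
  [9:8] rd=2 = x2
  [7:0] imm=249 = $249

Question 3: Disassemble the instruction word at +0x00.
inv x2

off 0x00: read 16 00 as big → 0x1600
  opcode bits[15:10]=0x5: inv/R
  [9:8] rd=2 = x2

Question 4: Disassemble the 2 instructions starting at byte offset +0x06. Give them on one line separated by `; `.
jz $-2; mov x0, x0

[06] 23 fe → 0x23fe
  opcode bits[15:10]=0x8: jz/J
  imm: (w>>0)&0x3ff=0x3fe (s10→-2) → $-2
[08] 90 00 → 0x9000
  opcode bits[15:10]=0x24: mov/RR
  rd: (w>>8)&0x3=0x0 → x0
  rs: (w>>6)&0x3=0x0 → x0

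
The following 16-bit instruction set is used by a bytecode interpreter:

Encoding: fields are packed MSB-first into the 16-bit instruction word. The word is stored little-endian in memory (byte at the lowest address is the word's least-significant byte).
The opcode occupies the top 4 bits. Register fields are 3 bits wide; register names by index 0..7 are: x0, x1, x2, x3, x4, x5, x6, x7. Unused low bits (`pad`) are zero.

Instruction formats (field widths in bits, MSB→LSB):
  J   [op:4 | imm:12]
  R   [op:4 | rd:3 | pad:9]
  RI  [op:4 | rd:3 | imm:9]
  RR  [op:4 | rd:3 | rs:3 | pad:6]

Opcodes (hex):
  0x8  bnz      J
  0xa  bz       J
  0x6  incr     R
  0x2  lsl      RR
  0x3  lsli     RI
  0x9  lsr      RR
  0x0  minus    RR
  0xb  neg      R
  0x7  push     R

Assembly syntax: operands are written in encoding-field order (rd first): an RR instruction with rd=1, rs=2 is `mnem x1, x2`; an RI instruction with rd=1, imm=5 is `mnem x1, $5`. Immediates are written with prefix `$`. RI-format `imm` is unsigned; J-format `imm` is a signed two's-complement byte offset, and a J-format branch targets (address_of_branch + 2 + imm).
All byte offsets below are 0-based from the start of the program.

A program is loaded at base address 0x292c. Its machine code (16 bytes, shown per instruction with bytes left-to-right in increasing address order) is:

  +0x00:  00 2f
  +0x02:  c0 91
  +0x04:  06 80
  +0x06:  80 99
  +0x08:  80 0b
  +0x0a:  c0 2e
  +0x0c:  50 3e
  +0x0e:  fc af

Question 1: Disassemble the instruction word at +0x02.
@+02  little-endian(c0 91) = 0x91c0
  top 4b → 0x9 → lsr [RR]
  rd@[11:9]=0x0 ⇒ x0
  rs@[8:6]=0x7 ⇒ x7

lsr x0, x7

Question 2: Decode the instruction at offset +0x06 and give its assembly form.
lsr x4, x6

[06] 80 99 → 0x9980
  opcode bits[15:12]=0x9: lsr/RR
  [11:9] rd=4 = x4
  [8:6] rs=6 = x6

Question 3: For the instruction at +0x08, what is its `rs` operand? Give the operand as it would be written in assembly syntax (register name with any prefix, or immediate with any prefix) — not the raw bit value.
x6

[08] 80 0b → 0x0b80
  opcode bits[15:12]=0x0: minus/RR
  rd@[11:9]=0x5 ⇒ x5
  rs@[8:6]=0x6 ⇒ x6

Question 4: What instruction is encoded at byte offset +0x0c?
+0x0c: 50 3e ⇒ word 0x3e50 (little)
  top 4b → 0x3 → lsli [RI]
  rd@[11:9]=0x7 ⇒ x7
  imm@[8:0]=0x50 ⇒ $80

lsli x7, $80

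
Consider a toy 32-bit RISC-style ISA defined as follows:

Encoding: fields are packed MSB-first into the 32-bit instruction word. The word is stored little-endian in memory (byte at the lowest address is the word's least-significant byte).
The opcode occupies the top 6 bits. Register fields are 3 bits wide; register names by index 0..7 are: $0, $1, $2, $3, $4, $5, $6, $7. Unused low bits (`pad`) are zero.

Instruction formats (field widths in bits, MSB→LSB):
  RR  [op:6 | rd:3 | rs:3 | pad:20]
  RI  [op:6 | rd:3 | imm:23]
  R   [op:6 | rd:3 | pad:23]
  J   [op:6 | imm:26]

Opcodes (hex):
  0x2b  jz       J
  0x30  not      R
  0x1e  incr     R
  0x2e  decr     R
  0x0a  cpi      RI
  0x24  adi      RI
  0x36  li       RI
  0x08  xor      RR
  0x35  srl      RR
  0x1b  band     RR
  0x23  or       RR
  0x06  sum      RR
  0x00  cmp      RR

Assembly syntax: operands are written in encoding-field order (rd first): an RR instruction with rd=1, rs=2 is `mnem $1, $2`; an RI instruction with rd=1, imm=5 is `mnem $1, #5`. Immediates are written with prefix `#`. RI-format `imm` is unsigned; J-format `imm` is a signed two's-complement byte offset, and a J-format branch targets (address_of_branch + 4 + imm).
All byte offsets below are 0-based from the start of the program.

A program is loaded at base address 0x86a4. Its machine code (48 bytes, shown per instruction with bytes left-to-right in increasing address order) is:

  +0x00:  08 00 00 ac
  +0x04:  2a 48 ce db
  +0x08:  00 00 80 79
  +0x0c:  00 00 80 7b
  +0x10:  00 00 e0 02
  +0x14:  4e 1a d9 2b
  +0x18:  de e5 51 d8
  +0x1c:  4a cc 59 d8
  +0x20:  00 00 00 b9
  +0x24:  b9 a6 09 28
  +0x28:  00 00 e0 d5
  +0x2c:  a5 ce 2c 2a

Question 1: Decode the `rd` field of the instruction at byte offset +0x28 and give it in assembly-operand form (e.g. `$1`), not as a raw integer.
+0x28: 00 00 e0 d5 ⇒ word 0xd5e00000 (little)
  op=0xd5e00000>>26=0x35 ⇒ srl (RR)
  rd@[25:23]=0x3 ⇒ $3
  rs@[22:20]=0x6 ⇒ $6

$3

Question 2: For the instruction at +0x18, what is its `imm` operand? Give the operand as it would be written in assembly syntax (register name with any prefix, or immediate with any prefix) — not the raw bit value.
off 0x18: read de e5 51 d8 as little → 0xd851e5de
  op=0xd851e5de>>26=0x36 ⇒ li (RI)
  rd@[25:23]=0x0 ⇒ $0
  imm@[22:0]=0x51e5de ⇒ #5367262

#5367262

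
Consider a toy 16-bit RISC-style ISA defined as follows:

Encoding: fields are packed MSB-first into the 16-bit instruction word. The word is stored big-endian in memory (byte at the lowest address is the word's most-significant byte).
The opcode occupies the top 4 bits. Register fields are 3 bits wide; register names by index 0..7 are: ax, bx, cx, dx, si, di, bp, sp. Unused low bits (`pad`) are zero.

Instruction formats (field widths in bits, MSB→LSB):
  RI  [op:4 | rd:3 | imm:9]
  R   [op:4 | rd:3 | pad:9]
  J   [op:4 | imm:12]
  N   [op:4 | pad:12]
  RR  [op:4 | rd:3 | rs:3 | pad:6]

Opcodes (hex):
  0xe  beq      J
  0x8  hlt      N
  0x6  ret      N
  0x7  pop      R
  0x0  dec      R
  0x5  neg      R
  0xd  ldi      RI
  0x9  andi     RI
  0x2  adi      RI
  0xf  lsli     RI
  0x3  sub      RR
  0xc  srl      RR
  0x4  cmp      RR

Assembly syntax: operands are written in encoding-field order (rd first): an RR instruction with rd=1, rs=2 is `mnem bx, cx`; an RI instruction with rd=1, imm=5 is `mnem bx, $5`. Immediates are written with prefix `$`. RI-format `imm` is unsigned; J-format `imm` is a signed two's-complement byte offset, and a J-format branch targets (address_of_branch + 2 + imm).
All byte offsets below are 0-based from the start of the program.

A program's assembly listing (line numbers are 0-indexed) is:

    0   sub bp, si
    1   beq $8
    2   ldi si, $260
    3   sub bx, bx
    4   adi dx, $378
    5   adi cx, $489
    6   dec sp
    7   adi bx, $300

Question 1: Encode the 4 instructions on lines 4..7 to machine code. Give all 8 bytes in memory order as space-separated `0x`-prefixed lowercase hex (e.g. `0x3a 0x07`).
0x27 0x7a 0x25 0xe9 0x0e 0x00 0x23 0x2c

L4: adi op=0x2:4|rd=3:3|imm=378:9 ⇒ 0x277a ⇒ big 27 7a
L5: adi op=0x2:4|rd=2:3|imm=489:9 ⇒ 0x25e9 ⇒ big 25 e9
L6: dec op=0x0:4|rd=7:3|pad=0:9 ⇒ 0x0e00 ⇒ big 0e 00
L7: adi op=0x2:4|rd=1:3|imm=300:9 ⇒ 0x232c ⇒ big 23 2c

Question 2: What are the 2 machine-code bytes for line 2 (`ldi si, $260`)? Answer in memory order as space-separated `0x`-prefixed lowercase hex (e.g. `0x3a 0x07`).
0xd9 0x04

L2: ldi op=0xd:4|rd=4:3|imm=260:9 ⇒ 0xd904 ⇒ big d9 04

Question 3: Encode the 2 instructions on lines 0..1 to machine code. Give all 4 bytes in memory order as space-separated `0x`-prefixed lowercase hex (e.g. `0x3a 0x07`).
line 0 (sub): pack op=0x3:4|rd=6:3|rs=4:3|pad=0:6 = 0x3d00; big→ 3d 00
line 1 (beq): pack op=0xe:4|imm=8:12 = 0xe008; big→ e0 08

0x3d 0x00 0xe0 0x08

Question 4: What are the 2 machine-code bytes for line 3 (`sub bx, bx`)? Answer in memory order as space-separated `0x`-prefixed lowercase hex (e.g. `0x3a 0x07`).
0x32 0x40

line 3 (sub): pack op=0x3:4|rd=1:3|rs=1:3|pad=0:6 = 0x3240; big→ 32 40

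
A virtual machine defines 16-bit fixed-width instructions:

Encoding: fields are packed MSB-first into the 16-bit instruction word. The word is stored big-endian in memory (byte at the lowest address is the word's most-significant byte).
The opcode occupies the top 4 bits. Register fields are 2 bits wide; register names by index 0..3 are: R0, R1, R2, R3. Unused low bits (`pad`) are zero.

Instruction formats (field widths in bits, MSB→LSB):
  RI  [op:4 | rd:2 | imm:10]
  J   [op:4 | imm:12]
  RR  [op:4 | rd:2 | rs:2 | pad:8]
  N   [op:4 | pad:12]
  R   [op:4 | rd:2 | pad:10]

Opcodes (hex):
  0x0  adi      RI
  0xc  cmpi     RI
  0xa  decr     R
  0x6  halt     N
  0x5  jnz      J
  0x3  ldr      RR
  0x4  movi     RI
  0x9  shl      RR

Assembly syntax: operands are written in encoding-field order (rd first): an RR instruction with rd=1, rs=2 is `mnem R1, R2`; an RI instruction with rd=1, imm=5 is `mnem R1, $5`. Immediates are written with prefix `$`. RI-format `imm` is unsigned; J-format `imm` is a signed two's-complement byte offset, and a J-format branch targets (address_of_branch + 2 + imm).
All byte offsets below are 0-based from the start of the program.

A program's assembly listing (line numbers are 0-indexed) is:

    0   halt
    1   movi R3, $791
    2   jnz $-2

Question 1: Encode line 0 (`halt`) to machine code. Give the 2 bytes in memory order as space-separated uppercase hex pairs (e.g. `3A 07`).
60 00

line 0 (halt): pack op=0x6:4|pad=0:12 = 0x6000; big→ 60 00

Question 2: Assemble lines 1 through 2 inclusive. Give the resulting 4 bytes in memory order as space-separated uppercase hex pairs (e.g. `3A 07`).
L1: movi op=0x4:4|rd=3:2|imm=791:10 ⇒ 0x4f17 ⇒ big 4f 17
L2: jnz op=0x5:4|imm=-2:12 ⇒ 0x5ffe ⇒ big 5f fe

4F 17 5F FE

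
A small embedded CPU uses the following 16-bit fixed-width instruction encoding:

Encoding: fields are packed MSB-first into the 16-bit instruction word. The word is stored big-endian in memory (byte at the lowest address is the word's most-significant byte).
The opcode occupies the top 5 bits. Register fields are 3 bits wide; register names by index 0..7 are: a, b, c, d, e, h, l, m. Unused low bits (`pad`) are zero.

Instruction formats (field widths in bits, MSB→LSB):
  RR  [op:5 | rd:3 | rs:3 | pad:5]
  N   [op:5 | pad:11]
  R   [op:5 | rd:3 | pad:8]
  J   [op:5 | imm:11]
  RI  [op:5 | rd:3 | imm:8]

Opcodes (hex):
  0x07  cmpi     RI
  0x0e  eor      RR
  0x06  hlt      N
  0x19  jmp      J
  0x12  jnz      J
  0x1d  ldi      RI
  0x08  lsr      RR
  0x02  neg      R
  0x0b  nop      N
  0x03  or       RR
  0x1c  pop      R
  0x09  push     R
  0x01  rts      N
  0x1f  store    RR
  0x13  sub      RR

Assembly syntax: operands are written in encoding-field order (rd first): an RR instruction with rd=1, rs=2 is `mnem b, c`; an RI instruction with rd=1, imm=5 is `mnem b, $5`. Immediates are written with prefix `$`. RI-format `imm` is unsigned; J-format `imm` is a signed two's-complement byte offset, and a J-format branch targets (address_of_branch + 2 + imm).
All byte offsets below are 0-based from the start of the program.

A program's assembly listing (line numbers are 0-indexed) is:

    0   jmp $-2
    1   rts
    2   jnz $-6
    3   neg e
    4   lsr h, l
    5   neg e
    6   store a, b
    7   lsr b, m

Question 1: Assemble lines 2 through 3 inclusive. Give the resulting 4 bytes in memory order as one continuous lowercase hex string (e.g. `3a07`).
L2: jnz op=0x12:5|imm=-6:11 ⇒ 0x97fa ⇒ big 97 fa
L3: neg op=0x2:5|rd=4:3|pad=0:8 ⇒ 0x1400 ⇒ big 14 00

97fa1400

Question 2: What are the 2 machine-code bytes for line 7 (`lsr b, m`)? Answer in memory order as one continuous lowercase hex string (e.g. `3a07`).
7. lsr fields op=0x8:5|rd=1:3|rs=7:3|pad=0:5 → word 41e0h → 41 e0

41e0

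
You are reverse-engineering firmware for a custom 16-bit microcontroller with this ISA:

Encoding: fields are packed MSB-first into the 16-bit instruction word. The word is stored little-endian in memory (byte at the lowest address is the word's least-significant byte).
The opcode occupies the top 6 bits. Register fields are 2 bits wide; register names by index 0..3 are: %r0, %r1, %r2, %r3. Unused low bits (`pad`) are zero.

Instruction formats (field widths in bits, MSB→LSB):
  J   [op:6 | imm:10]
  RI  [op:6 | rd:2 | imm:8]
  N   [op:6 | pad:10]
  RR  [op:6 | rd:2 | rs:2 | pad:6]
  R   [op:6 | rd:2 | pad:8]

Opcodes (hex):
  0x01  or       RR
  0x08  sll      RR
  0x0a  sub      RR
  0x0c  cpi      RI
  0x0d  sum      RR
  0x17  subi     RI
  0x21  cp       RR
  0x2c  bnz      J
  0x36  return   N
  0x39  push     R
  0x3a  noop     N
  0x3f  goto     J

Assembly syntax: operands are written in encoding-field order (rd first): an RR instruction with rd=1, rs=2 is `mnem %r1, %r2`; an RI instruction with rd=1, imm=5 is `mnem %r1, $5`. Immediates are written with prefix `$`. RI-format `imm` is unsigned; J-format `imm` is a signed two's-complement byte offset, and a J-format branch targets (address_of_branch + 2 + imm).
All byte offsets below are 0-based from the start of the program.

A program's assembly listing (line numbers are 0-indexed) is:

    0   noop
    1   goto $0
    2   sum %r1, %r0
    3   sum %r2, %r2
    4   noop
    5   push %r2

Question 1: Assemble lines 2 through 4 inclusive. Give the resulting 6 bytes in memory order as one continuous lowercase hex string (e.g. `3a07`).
2. sum fields op=0xd:6|rd=1:2|rs=0:2|pad=0:6 → word 3500h → 00 35
3. sum fields op=0xd:6|rd=2:2|rs=2:2|pad=0:6 → word 3680h → 80 36
4. noop fields op=0x3a:6|pad=0:10 → word e800h → 00 e8

0035803600e8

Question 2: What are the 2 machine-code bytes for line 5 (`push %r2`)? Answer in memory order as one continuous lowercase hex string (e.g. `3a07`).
00e6

line 5 (push): pack op=0x39:6|rd=2:2|pad=0:8 = 0xe600; little→ 00 e6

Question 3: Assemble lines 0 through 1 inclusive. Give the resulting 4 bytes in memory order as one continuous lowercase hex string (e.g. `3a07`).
00e800fc

0. noop fields op=0x3a:6|pad=0:10 → word e800h → 00 e8
1. goto fields op=0x3f:6|imm=0:10 → word fc00h → 00 fc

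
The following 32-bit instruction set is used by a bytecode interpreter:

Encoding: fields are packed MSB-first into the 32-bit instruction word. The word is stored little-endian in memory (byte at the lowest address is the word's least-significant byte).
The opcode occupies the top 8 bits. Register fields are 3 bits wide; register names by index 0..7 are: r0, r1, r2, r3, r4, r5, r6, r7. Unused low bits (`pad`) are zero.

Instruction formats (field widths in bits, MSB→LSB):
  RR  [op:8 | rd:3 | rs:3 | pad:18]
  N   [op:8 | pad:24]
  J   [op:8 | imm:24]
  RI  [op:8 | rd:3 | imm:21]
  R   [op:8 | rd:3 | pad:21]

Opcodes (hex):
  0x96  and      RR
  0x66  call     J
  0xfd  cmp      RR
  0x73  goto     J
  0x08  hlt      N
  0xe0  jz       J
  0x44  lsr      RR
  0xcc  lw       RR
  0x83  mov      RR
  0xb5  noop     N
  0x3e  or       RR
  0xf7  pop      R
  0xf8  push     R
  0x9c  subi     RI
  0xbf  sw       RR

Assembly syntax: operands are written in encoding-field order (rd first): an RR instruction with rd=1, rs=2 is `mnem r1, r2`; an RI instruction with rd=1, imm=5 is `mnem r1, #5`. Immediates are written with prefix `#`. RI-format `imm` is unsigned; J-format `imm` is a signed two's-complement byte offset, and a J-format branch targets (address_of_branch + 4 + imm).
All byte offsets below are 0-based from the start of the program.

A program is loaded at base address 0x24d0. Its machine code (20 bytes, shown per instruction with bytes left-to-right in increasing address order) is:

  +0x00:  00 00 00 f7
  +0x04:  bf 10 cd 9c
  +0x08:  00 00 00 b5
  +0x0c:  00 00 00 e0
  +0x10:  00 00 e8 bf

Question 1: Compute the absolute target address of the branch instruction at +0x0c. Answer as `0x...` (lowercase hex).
+0x0c: 00 00 00 e0 ⇒ word 0xe0000000 (little)
  opcode bits[31:24]=0xe0: jz/J
  [23:0] imm=0 = #0
  target = base 0x24d0 + off 0x0c + 4 + imm 0 = 0x24e0

0x24e0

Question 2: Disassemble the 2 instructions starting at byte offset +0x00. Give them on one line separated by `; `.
pop r0; subi r6, #856255

[00] 00 00 00 f7 → 0xf7000000
  opcode bits[31:24]=0xf7: pop/R
  [23:21] rd=0 = r0
[04] bf 10 cd 9c → 0x9ccd10bf
  opcode bits[31:24]=0x9c: subi/RI
  [23:21] rd=6 = r6
  [20:0] imm=856255 = #856255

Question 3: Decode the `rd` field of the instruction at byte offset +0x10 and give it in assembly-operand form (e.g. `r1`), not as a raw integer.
off 0x10: read 00 00 e8 bf as little → 0xbfe80000
  top 8b → 0xbf → sw [RR]
  rd: (w>>21)&0x7=0x7 → r7
  rs: (w>>18)&0x7=0x2 → r2

r7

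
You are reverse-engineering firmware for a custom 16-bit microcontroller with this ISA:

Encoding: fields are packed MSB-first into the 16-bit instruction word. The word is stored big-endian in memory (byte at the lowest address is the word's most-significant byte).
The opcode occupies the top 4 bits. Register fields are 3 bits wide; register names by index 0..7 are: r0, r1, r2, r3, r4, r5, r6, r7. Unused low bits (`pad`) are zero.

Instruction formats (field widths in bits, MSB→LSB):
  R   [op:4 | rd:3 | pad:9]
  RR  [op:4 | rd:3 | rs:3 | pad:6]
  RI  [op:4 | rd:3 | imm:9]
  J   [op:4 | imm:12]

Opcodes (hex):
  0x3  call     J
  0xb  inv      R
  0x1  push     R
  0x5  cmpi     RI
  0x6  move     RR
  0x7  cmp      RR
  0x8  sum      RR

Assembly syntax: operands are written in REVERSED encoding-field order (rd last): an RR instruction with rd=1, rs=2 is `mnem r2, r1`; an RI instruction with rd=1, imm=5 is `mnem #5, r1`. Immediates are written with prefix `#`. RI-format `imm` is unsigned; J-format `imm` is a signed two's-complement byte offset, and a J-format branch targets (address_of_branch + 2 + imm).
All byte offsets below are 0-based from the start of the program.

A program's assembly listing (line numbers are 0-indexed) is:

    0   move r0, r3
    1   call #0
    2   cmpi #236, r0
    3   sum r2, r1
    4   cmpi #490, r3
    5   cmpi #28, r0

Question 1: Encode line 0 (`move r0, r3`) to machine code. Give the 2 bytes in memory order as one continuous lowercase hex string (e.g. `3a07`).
6600

L0: move op=0x6:4|rd=3:3|rs=0:3|pad=0:6 ⇒ 0x6600 ⇒ big 66 00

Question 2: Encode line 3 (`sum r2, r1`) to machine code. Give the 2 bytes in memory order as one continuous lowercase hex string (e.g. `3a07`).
8280

line 3 (sum): pack op=0x8:4|rd=1:3|rs=2:3|pad=0:6 = 0x8280; big→ 82 80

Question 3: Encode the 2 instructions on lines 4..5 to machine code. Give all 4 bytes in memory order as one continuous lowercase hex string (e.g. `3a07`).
line 4 (cmpi): pack op=0x5:4|rd=3:3|imm=490:9 = 0x57ea; big→ 57 ea
line 5 (cmpi): pack op=0x5:4|rd=0:3|imm=28:9 = 0x501c; big→ 50 1c

57ea501c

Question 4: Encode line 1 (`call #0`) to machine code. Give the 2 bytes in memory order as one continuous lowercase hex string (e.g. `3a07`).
L1: call op=0x3:4|imm=0:12 ⇒ 0x3000 ⇒ big 30 00

3000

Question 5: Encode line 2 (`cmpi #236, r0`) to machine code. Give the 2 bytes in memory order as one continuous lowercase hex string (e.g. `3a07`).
50ec

2. cmpi fields op=0x5:4|rd=0:3|imm=236:9 → word 50ech → 50 ec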